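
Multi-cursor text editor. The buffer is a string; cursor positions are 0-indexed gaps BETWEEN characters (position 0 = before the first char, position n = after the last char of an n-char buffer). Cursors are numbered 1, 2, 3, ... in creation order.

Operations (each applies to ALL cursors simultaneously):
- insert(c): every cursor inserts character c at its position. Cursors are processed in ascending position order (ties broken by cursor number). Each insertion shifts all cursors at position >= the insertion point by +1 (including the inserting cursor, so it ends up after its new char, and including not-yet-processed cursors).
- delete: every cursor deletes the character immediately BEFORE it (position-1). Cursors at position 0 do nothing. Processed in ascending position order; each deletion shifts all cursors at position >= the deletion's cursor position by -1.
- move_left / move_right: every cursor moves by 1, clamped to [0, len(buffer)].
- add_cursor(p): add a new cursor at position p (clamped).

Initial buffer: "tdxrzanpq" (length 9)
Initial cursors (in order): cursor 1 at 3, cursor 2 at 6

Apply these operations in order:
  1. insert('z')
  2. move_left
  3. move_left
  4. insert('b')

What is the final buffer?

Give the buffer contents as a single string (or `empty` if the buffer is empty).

Answer: tdbxzrzbaznpq

Derivation:
After op 1 (insert('z')): buffer="tdxzrzaznpq" (len 11), cursors c1@4 c2@8, authorship ...1...2...
After op 2 (move_left): buffer="tdxzrzaznpq" (len 11), cursors c1@3 c2@7, authorship ...1...2...
After op 3 (move_left): buffer="tdxzrzaznpq" (len 11), cursors c1@2 c2@6, authorship ...1...2...
After op 4 (insert('b')): buffer="tdbxzrzbaznpq" (len 13), cursors c1@3 c2@8, authorship ..1.1..2.2...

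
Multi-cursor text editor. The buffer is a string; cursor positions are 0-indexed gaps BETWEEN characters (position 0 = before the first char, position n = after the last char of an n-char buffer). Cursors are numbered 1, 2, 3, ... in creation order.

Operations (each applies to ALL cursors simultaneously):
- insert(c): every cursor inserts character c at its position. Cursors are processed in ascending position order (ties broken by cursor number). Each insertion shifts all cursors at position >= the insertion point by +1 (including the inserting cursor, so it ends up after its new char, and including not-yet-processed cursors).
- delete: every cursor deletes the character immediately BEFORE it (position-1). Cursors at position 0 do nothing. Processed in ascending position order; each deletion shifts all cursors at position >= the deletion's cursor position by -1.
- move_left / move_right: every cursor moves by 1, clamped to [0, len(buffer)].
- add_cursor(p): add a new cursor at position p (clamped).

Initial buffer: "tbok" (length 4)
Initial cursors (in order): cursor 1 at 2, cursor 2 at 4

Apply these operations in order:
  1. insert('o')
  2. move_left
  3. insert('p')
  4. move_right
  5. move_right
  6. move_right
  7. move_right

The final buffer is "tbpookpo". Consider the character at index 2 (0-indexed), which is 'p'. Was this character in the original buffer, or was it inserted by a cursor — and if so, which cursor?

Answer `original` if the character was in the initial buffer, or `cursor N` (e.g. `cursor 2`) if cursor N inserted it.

After op 1 (insert('o')): buffer="tbooko" (len 6), cursors c1@3 c2@6, authorship ..1..2
After op 2 (move_left): buffer="tbooko" (len 6), cursors c1@2 c2@5, authorship ..1..2
After op 3 (insert('p')): buffer="tbpookpo" (len 8), cursors c1@3 c2@7, authorship ..11..22
After op 4 (move_right): buffer="tbpookpo" (len 8), cursors c1@4 c2@8, authorship ..11..22
After op 5 (move_right): buffer="tbpookpo" (len 8), cursors c1@5 c2@8, authorship ..11..22
After op 6 (move_right): buffer="tbpookpo" (len 8), cursors c1@6 c2@8, authorship ..11..22
After op 7 (move_right): buffer="tbpookpo" (len 8), cursors c1@7 c2@8, authorship ..11..22
Authorship (.=original, N=cursor N): . . 1 1 . . 2 2
Index 2: author = 1

Answer: cursor 1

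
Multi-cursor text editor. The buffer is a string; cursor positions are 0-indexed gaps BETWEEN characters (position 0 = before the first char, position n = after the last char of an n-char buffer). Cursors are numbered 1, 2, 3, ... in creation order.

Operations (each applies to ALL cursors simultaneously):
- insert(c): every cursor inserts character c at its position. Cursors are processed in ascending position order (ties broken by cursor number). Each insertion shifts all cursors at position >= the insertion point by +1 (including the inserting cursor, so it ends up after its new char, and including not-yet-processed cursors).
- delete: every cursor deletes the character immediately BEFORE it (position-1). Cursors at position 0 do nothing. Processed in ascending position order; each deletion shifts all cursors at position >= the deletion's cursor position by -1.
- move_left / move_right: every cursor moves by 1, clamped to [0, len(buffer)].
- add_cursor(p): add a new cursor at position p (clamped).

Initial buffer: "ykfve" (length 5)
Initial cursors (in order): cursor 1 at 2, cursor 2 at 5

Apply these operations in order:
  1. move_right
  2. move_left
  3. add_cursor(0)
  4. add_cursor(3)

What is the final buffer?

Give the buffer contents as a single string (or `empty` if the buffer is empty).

After op 1 (move_right): buffer="ykfve" (len 5), cursors c1@3 c2@5, authorship .....
After op 2 (move_left): buffer="ykfve" (len 5), cursors c1@2 c2@4, authorship .....
After op 3 (add_cursor(0)): buffer="ykfve" (len 5), cursors c3@0 c1@2 c2@4, authorship .....
After op 4 (add_cursor(3)): buffer="ykfve" (len 5), cursors c3@0 c1@2 c4@3 c2@4, authorship .....

Answer: ykfve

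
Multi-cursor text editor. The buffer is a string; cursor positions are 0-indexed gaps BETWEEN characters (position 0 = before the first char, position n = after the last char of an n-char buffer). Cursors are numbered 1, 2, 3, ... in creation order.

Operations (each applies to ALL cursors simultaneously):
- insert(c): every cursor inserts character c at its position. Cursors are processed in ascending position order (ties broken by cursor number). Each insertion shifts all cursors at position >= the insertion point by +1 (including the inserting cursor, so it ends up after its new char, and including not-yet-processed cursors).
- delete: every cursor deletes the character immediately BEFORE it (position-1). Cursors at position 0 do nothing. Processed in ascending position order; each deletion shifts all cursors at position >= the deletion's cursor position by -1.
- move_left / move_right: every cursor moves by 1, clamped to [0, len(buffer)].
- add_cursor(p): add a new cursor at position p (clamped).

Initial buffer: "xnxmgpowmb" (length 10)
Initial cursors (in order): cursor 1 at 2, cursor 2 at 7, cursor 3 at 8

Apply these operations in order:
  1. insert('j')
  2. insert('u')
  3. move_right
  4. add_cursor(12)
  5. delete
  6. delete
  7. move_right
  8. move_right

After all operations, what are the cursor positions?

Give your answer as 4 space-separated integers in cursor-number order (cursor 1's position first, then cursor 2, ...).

Answer: 5 8 8 8

Derivation:
After op 1 (insert('j')): buffer="xnjxmgpojwjmb" (len 13), cursors c1@3 c2@9 c3@11, authorship ..1.....2.3..
After op 2 (insert('u')): buffer="xnjuxmgpojuwjumb" (len 16), cursors c1@4 c2@11 c3@14, authorship ..11.....22.33..
After op 3 (move_right): buffer="xnjuxmgpojuwjumb" (len 16), cursors c1@5 c2@12 c3@15, authorship ..11.....22.33..
After op 4 (add_cursor(12)): buffer="xnjuxmgpojuwjumb" (len 16), cursors c1@5 c2@12 c4@12 c3@15, authorship ..11.....22.33..
After op 5 (delete): buffer="xnjumgpojjub" (len 12), cursors c1@4 c2@9 c4@9 c3@11, authorship ..11....233.
After op 6 (delete): buffer="xnjmgpjb" (len 8), cursors c1@3 c2@6 c4@6 c3@7, authorship ..1...3.
After op 7 (move_right): buffer="xnjmgpjb" (len 8), cursors c1@4 c2@7 c4@7 c3@8, authorship ..1...3.
After op 8 (move_right): buffer="xnjmgpjb" (len 8), cursors c1@5 c2@8 c3@8 c4@8, authorship ..1...3.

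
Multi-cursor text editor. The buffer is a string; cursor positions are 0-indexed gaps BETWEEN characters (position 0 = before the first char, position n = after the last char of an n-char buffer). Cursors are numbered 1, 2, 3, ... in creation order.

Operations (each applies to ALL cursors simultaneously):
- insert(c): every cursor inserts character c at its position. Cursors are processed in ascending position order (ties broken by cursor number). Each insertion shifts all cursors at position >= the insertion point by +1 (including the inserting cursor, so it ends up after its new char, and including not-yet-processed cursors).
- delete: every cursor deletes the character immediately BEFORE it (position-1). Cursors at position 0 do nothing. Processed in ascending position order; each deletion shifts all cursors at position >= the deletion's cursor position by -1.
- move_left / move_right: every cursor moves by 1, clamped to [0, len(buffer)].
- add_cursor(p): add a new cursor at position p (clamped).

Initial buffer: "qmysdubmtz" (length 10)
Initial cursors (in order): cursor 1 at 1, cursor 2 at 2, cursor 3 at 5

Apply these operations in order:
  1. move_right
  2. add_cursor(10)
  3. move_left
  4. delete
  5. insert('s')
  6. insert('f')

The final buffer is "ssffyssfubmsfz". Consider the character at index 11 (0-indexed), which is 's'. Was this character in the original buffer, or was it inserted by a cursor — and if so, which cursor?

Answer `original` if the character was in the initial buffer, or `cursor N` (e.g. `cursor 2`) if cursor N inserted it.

Answer: cursor 4

Derivation:
After op 1 (move_right): buffer="qmysdubmtz" (len 10), cursors c1@2 c2@3 c3@6, authorship ..........
After op 2 (add_cursor(10)): buffer="qmysdubmtz" (len 10), cursors c1@2 c2@3 c3@6 c4@10, authorship ..........
After op 3 (move_left): buffer="qmysdubmtz" (len 10), cursors c1@1 c2@2 c3@5 c4@9, authorship ..........
After op 4 (delete): buffer="ysubmz" (len 6), cursors c1@0 c2@0 c3@2 c4@5, authorship ......
After op 5 (insert('s')): buffer="ssyssubmsz" (len 10), cursors c1@2 c2@2 c3@5 c4@9, authorship 12..3...4.
After op 6 (insert('f')): buffer="ssffyssfubmsfz" (len 14), cursors c1@4 c2@4 c3@8 c4@13, authorship 1212..33...44.
Authorship (.=original, N=cursor N): 1 2 1 2 . . 3 3 . . . 4 4 .
Index 11: author = 4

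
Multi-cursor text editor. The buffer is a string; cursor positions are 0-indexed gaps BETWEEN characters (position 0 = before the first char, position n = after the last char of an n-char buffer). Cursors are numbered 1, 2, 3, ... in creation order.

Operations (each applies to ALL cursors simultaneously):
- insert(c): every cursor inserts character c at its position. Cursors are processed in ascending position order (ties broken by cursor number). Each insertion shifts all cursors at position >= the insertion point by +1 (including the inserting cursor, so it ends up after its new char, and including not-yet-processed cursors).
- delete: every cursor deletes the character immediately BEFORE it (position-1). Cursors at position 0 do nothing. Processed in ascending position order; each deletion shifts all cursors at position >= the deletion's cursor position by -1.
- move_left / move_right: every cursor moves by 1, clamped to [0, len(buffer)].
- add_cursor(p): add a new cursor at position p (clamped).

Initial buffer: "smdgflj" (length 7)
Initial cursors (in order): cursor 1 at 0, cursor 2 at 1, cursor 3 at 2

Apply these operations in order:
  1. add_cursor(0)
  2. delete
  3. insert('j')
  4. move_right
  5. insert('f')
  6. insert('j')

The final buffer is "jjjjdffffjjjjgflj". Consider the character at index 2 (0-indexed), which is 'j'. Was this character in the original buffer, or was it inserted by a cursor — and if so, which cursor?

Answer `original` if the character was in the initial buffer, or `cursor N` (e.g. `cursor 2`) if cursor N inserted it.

After op 1 (add_cursor(0)): buffer="smdgflj" (len 7), cursors c1@0 c4@0 c2@1 c3@2, authorship .......
After op 2 (delete): buffer="dgflj" (len 5), cursors c1@0 c2@0 c3@0 c4@0, authorship .....
After op 3 (insert('j')): buffer="jjjjdgflj" (len 9), cursors c1@4 c2@4 c3@4 c4@4, authorship 1234.....
After op 4 (move_right): buffer="jjjjdgflj" (len 9), cursors c1@5 c2@5 c3@5 c4@5, authorship 1234.....
After op 5 (insert('f')): buffer="jjjjdffffgflj" (len 13), cursors c1@9 c2@9 c3@9 c4@9, authorship 1234.1234....
After op 6 (insert('j')): buffer="jjjjdffffjjjjgflj" (len 17), cursors c1@13 c2@13 c3@13 c4@13, authorship 1234.12341234....
Authorship (.=original, N=cursor N): 1 2 3 4 . 1 2 3 4 1 2 3 4 . . . .
Index 2: author = 3

Answer: cursor 3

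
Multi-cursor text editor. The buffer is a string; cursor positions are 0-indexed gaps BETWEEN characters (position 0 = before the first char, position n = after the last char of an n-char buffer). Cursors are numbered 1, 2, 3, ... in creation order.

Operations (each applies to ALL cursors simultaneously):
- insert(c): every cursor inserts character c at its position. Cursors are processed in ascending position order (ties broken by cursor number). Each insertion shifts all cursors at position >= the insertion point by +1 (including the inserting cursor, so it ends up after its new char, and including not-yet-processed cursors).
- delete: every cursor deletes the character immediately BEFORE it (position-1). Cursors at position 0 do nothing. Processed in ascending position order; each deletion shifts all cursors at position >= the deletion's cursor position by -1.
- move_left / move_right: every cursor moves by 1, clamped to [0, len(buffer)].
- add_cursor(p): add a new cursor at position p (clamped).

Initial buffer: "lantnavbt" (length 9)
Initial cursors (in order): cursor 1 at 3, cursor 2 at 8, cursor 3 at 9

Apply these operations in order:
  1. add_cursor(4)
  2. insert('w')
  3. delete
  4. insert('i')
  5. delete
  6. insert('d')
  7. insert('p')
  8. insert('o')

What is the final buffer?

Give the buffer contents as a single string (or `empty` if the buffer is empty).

Answer: landpotdponavbdpotdpo

Derivation:
After op 1 (add_cursor(4)): buffer="lantnavbt" (len 9), cursors c1@3 c4@4 c2@8 c3@9, authorship .........
After op 2 (insert('w')): buffer="lanwtwnavbwtw" (len 13), cursors c1@4 c4@6 c2@11 c3@13, authorship ...1.4....2.3
After op 3 (delete): buffer="lantnavbt" (len 9), cursors c1@3 c4@4 c2@8 c3@9, authorship .........
After op 4 (insert('i')): buffer="lanitinavbiti" (len 13), cursors c1@4 c4@6 c2@11 c3@13, authorship ...1.4....2.3
After op 5 (delete): buffer="lantnavbt" (len 9), cursors c1@3 c4@4 c2@8 c3@9, authorship .........
After op 6 (insert('d')): buffer="landtdnavbdtd" (len 13), cursors c1@4 c4@6 c2@11 c3@13, authorship ...1.4....2.3
After op 7 (insert('p')): buffer="landptdpnavbdptdp" (len 17), cursors c1@5 c4@8 c2@14 c3@17, authorship ...11.44....22.33
After op 8 (insert('o')): buffer="landpotdponavbdpotdpo" (len 21), cursors c1@6 c4@10 c2@17 c3@21, authorship ...111.444....222.333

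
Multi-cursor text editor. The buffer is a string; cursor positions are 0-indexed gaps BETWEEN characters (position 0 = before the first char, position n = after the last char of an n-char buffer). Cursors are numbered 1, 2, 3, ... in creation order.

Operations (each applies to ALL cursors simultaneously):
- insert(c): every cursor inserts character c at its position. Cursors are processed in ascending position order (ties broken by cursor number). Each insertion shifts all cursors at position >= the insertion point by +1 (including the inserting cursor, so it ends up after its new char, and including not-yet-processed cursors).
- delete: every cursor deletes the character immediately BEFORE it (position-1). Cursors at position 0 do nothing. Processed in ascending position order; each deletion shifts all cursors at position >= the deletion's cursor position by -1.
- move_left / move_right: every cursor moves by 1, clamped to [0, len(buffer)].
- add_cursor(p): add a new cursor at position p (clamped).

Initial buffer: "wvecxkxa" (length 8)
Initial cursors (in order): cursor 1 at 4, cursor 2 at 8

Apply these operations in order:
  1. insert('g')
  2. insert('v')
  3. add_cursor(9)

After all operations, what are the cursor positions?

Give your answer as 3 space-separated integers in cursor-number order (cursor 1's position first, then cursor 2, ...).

Answer: 6 12 9

Derivation:
After op 1 (insert('g')): buffer="wvecgxkxag" (len 10), cursors c1@5 c2@10, authorship ....1....2
After op 2 (insert('v')): buffer="wvecgvxkxagv" (len 12), cursors c1@6 c2@12, authorship ....11....22
After op 3 (add_cursor(9)): buffer="wvecgvxkxagv" (len 12), cursors c1@6 c3@9 c2@12, authorship ....11....22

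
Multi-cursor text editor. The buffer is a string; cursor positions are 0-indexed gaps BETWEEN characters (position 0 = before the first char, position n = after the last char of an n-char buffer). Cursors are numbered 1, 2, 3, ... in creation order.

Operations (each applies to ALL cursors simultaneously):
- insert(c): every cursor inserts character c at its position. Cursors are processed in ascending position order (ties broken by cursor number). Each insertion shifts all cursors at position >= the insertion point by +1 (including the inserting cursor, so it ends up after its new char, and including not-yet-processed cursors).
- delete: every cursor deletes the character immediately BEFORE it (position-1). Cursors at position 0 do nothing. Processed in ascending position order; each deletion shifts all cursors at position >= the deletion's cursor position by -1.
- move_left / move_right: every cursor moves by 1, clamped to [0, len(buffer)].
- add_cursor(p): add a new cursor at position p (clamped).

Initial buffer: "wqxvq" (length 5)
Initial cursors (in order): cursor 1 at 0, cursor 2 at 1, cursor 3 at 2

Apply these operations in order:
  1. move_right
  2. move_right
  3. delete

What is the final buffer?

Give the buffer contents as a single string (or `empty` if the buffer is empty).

After op 1 (move_right): buffer="wqxvq" (len 5), cursors c1@1 c2@2 c3@3, authorship .....
After op 2 (move_right): buffer="wqxvq" (len 5), cursors c1@2 c2@3 c3@4, authorship .....
After op 3 (delete): buffer="wq" (len 2), cursors c1@1 c2@1 c3@1, authorship ..

Answer: wq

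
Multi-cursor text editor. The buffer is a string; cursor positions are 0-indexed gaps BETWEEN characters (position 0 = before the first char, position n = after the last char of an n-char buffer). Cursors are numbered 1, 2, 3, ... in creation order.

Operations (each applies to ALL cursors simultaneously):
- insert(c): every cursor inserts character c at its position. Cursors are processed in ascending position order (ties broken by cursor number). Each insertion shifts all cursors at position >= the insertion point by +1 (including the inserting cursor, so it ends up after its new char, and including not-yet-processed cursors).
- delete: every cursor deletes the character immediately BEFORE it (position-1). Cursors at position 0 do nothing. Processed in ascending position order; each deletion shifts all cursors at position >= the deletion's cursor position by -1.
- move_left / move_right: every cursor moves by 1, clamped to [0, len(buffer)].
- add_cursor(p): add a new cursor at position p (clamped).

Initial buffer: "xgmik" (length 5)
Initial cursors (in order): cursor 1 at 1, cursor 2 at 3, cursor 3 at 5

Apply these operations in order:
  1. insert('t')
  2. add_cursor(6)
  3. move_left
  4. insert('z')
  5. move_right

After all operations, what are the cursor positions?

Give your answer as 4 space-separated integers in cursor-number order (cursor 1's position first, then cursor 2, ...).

After op 1 (insert('t')): buffer="xtgmtikt" (len 8), cursors c1@2 c2@5 c3@8, authorship .1..2..3
After op 2 (add_cursor(6)): buffer="xtgmtikt" (len 8), cursors c1@2 c2@5 c4@6 c3@8, authorship .1..2..3
After op 3 (move_left): buffer="xtgmtikt" (len 8), cursors c1@1 c2@4 c4@5 c3@7, authorship .1..2..3
After op 4 (insert('z')): buffer="xztgmztzikzt" (len 12), cursors c1@2 c2@6 c4@8 c3@11, authorship .11..224..33
After op 5 (move_right): buffer="xztgmztzikzt" (len 12), cursors c1@3 c2@7 c4@9 c3@12, authorship .11..224..33

Answer: 3 7 12 9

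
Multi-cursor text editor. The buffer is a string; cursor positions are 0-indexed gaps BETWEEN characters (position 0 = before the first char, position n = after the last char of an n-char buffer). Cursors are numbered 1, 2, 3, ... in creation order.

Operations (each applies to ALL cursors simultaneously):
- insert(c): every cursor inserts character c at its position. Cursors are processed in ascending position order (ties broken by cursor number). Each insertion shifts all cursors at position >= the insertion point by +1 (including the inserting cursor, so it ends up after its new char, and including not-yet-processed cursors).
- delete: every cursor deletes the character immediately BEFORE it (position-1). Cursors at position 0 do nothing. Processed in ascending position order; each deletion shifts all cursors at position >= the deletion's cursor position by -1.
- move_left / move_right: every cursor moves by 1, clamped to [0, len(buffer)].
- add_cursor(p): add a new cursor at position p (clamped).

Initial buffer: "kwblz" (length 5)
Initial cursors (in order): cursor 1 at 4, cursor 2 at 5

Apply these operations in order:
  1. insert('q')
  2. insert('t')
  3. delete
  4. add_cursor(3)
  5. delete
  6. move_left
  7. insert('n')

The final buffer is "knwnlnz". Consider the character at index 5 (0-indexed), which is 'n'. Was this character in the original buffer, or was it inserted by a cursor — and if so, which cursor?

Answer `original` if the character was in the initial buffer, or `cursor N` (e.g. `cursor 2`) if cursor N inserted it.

After op 1 (insert('q')): buffer="kwblqzq" (len 7), cursors c1@5 c2@7, authorship ....1.2
After op 2 (insert('t')): buffer="kwblqtzqt" (len 9), cursors c1@6 c2@9, authorship ....11.22
After op 3 (delete): buffer="kwblqzq" (len 7), cursors c1@5 c2@7, authorship ....1.2
After op 4 (add_cursor(3)): buffer="kwblqzq" (len 7), cursors c3@3 c1@5 c2@7, authorship ....1.2
After op 5 (delete): buffer="kwlz" (len 4), cursors c3@2 c1@3 c2@4, authorship ....
After op 6 (move_left): buffer="kwlz" (len 4), cursors c3@1 c1@2 c2@3, authorship ....
After op 7 (insert('n')): buffer="knwnlnz" (len 7), cursors c3@2 c1@4 c2@6, authorship .3.1.2.
Authorship (.=original, N=cursor N): . 3 . 1 . 2 .
Index 5: author = 2

Answer: cursor 2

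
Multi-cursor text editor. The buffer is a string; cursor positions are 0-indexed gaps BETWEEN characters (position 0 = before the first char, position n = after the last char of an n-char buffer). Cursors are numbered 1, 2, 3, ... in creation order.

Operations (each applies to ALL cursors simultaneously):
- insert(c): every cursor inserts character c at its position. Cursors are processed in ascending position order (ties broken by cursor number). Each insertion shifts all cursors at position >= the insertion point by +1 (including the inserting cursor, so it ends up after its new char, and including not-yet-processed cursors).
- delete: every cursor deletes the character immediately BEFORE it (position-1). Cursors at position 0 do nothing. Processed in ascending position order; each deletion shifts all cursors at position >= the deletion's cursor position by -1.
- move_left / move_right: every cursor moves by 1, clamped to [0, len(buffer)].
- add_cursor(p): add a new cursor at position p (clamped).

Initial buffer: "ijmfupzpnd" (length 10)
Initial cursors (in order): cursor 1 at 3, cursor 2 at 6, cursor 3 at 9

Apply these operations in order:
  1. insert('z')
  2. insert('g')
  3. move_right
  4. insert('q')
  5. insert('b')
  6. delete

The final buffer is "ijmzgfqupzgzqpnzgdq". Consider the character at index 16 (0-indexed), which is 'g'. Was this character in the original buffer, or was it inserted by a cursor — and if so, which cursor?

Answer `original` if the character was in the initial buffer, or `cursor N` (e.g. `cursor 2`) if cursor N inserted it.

After op 1 (insert('z')): buffer="ijmzfupzzpnzd" (len 13), cursors c1@4 c2@8 c3@12, authorship ...1...2...3.
After op 2 (insert('g')): buffer="ijmzgfupzgzpnzgd" (len 16), cursors c1@5 c2@10 c3@15, authorship ...11...22...33.
After op 3 (move_right): buffer="ijmzgfupzgzpnzgd" (len 16), cursors c1@6 c2@11 c3@16, authorship ...11...22...33.
After op 4 (insert('q')): buffer="ijmzgfqupzgzqpnzgdq" (len 19), cursors c1@7 c2@13 c3@19, authorship ...11.1..22.2..33.3
After op 5 (insert('b')): buffer="ijmzgfqbupzgzqbpnzgdqb" (len 22), cursors c1@8 c2@15 c3@22, authorship ...11.11..22.22..33.33
After op 6 (delete): buffer="ijmzgfqupzgzqpnzgdq" (len 19), cursors c1@7 c2@13 c3@19, authorship ...11.1..22.2..33.3
Authorship (.=original, N=cursor N): . . . 1 1 . 1 . . 2 2 . 2 . . 3 3 . 3
Index 16: author = 3

Answer: cursor 3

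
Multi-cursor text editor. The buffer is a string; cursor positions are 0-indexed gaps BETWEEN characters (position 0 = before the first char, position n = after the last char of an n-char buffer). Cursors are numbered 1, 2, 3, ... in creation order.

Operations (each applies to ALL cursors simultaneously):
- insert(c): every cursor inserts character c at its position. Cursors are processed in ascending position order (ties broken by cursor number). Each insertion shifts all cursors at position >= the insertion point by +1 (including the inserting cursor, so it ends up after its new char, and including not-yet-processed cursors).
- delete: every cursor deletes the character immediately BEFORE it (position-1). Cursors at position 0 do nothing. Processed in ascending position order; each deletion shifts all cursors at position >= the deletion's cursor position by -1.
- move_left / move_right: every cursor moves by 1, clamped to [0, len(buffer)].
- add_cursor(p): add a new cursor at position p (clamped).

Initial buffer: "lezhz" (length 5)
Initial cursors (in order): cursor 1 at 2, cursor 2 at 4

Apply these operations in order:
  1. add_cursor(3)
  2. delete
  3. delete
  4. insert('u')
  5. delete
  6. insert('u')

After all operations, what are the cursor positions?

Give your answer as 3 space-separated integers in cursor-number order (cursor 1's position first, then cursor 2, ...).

After op 1 (add_cursor(3)): buffer="lezhz" (len 5), cursors c1@2 c3@3 c2@4, authorship .....
After op 2 (delete): buffer="lz" (len 2), cursors c1@1 c2@1 c3@1, authorship ..
After op 3 (delete): buffer="z" (len 1), cursors c1@0 c2@0 c3@0, authorship .
After op 4 (insert('u')): buffer="uuuz" (len 4), cursors c1@3 c2@3 c3@3, authorship 123.
After op 5 (delete): buffer="z" (len 1), cursors c1@0 c2@0 c3@0, authorship .
After op 6 (insert('u')): buffer="uuuz" (len 4), cursors c1@3 c2@3 c3@3, authorship 123.

Answer: 3 3 3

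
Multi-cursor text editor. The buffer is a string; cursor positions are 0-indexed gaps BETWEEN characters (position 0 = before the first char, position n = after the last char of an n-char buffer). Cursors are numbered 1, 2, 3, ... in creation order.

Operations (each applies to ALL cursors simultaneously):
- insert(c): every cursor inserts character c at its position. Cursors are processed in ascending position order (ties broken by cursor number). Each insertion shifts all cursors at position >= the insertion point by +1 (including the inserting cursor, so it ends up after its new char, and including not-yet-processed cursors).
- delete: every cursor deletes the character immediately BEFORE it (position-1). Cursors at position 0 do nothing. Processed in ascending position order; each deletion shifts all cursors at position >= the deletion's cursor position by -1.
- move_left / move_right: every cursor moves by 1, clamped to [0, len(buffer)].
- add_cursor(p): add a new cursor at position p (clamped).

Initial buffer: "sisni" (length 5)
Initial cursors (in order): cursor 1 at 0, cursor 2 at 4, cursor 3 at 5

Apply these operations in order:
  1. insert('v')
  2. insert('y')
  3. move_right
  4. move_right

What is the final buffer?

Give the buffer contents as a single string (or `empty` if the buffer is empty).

Answer: vysisnvyivy

Derivation:
After op 1 (insert('v')): buffer="vsisnviv" (len 8), cursors c1@1 c2@6 c3@8, authorship 1....2.3
After op 2 (insert('y')): buffer="vysisnvyivy" (len 11), cursors c1@2 c2@8 c3@11, authorship 11....22.33
After op 3 (move_right): buffer="vysisnvyivy" (len 11), cursors c1@3 c2@9 c3@11, authorship 11....22.33
After op 4 (move_right): buffer="vysisnvyivy" (len 11), cursors c1@4 c2@10 c3@11, authorship 11....22.33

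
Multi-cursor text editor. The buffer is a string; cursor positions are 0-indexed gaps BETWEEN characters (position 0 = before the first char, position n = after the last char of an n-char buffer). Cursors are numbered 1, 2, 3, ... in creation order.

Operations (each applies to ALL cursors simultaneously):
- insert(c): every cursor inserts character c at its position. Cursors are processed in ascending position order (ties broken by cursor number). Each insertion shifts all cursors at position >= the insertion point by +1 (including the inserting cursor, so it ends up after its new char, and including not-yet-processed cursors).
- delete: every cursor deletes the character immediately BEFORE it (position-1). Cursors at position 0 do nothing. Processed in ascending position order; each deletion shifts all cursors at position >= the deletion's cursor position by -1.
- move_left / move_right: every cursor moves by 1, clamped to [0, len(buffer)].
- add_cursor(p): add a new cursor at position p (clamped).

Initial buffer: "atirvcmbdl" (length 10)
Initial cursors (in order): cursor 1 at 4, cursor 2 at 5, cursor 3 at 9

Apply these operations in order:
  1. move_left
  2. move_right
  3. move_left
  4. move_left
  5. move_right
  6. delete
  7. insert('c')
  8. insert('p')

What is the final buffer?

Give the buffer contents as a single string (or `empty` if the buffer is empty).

Answer: atccppvcmcpdl

Derivation:
After op 1 (move_left): buffer="atirvcmbdl" (len 10), cursors c1@3 c2@4 c3@8, authorship ..........
After op 2 (move_right): buffer="atirvcmbdl" (len 10), cursors c1@4 c2@5 c3@9, authorship ..........
After op 3 (move_left): buffer="atirvcmbdl" (len 10), cursors c1@3 c2@4 c3@8, authorship ..........
After op 4 (move_left): buffer="atirvcmbdl" (len 10), cursors c1@2 c2@3 c3@7, authorship ..........
After op 5 (move_right): buffer="atirvcmbdl" (len 10), cursors c1@3 c2@4 c3@8, authorship ..........
After op 6 (delete): buffer="atvcmdl" (len 7), cursors c1@2 c2@2 c3@5, authorship .......
After op 7 (insert('c')): buffer="atccvcmcdl" (len 10), cursors c1@4 c2@4 c3@8, authorship ..12...3..
After op 8 (insert('p')): buffer="atccppvcmcpdl" (len 13), cursors c1@6 c2@6 c3@11, authorship ..1212...33..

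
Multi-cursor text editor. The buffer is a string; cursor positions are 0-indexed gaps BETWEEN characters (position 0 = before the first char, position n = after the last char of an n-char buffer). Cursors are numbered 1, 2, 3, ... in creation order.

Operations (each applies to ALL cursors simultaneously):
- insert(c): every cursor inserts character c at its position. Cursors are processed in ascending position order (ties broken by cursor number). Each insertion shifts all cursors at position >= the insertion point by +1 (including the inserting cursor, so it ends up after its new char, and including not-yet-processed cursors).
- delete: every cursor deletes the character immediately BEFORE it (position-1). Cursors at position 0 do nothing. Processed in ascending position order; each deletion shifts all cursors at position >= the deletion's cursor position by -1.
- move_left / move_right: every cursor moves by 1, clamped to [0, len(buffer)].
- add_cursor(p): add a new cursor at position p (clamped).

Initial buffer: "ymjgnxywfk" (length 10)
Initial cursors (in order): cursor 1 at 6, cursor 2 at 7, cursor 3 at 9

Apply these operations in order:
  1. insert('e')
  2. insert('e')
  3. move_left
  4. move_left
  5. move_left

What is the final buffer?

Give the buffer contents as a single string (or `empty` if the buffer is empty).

After op 1 (insert('e')): buffer="ymjgnxeyewfek" (len 13), cursors c1@7 c2@9 c3@12, authorship ......1.2..3.
After op 2 (insert('e')): buffer="ymjgnxeeyeewfeek" (len 16), cursors c1@8 c2@11 c3@15, authorship ......11.22..33.
After op 3 (move_left): buffer="ymjgnxeeyeewfeek" (len 16), cursors c1@7 c2@10 c3@14, authorship ......11.22..33.
After op 4 (move_left): buffer="ymjgnxeeyeewfeek" (len 16), cursors c1@6 c2@9 c3@13, authorship ......11.22..33.
After op 5 (move_left): buffer="ymjgnxeeyeewfeek" (len 16), cursors c1@5 c2@8 c3@12, authorship ......11.22..33.

Answer: ymjgnxeeyeewfeek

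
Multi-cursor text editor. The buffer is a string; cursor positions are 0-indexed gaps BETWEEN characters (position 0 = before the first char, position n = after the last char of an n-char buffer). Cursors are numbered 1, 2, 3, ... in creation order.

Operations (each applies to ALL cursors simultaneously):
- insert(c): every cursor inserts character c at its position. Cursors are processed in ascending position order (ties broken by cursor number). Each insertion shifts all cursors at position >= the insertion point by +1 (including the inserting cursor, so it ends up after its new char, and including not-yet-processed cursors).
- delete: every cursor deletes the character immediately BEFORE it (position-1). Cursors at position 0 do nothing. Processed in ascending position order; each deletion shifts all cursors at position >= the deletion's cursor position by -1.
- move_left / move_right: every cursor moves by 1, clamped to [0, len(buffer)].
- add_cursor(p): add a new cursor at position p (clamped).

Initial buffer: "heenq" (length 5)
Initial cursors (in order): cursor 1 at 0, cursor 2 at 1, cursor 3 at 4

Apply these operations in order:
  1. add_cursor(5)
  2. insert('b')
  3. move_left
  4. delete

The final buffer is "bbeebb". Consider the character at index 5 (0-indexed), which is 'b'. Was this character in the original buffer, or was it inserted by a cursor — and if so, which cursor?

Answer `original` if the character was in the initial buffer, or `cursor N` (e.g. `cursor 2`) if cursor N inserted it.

After op 1 (add_cursor(5)): buffer="heenq" (len 5), cursors c1@0 c2@1 c3@4 c4@5, authorship .....
After op 2 (insert('b')): buffer="bhbeenbqb" (len 9), cursors c1@1 c2@3 c3@7 c4@9, authorship 1.2...3.4
After op 3 (move_left): buffer="bhbeenbqb" (len 9), cursors c1@0 c2@2 c3@6 c4@8, authorship 1.2...3.4
After op 4 (delete): buffer="bbeebb" (len 6), cursors c1@0 c2@1 c3@4 c4@5, authorship 12..34
Authorship (.=original, N=cursor N): 1 2 . . 3 4
Index 5: author = 4

Answer: cursor 4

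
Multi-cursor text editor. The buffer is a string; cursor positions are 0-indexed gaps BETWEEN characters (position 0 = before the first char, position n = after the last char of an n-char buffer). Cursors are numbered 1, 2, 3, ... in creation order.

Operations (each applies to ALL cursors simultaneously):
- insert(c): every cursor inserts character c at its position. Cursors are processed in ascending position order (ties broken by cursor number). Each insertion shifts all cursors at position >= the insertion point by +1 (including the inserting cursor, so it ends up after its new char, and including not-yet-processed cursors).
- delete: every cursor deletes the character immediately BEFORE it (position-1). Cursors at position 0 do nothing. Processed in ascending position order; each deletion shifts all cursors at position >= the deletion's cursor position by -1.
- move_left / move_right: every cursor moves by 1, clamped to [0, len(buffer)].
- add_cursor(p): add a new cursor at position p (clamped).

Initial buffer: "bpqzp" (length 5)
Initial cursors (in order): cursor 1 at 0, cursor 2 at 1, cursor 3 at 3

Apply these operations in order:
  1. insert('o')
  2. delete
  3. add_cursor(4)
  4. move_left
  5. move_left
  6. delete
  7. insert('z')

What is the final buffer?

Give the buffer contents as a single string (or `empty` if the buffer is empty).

Answer: zzzzqzp

Derivation:
After op 1 (insert('o')): buffer="obopqozp" (len 8), cursors c1@1 c2@3 c3@6, authorship 1.2..3..
After op 2 (delete): buffer="bpqzp" (len 5), cursors c1@0 c2@1 c3@3, authorship .....
After op 3 (add_cursor(4)): buffer="bpqzp" (len 5), cursors c1@0 c2@1 c3@3 c4@4, authorship .....
After op 4 (move_left): buffer="bpqzp" (len 5), cursors c1@0 c2@0 c3@2 c4@3, authorship .....
After op 5 (move_left): buffer="bpqzp" (len 5), cursors c1@0 c2@0 c3@1 c4@2, authorship .....
After op 6 (delete): buffer="qzp" (len 3), cursors c1@0 c2@0 c3@0 c4@0, authorship ...
After op 7 (insert('z')): buffer="zzzzqzp" (len 7), cursors c1@4 c2@4 c3@4 c4@4, authorship 1234...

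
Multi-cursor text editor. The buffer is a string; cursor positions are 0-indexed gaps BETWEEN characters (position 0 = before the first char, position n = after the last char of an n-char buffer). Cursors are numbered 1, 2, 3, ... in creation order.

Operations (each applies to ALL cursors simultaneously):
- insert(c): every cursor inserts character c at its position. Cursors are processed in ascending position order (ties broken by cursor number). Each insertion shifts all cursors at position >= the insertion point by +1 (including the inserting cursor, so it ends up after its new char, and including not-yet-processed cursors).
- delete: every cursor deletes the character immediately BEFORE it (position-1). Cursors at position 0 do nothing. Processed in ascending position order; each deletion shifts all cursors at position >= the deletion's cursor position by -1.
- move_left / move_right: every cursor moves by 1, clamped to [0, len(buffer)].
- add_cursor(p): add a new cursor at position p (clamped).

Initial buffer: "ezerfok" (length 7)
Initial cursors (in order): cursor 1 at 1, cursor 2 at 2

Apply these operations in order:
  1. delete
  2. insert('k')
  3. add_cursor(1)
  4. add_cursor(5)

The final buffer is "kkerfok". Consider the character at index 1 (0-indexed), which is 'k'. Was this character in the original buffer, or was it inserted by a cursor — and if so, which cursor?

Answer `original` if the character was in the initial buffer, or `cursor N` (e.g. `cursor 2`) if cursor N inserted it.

Answer: cursor 2

Derivation:
After op 1 (delete): buffer="erfok" (len 5), cursors c1@0 c2@0, authorship .....
After op 2 (insert('k')): buffer="kkerfok" (len 7), cursors c1@2 c2@2, authorship 12.....
After op 3 (add_cursor(1)): buffer="kkerfok" (len 7), cursors c3@1 c1@2 c2@2, authorship 12.....
After op 4 (add_cursor(5)): buffer="kkerfok" (len 7), cursors c3@1 c1@2 c2@2 c4@5, authorship 12.....
Authorship (.=original, N=cursor N): 1 2 . . . . .
Index 1: author = 2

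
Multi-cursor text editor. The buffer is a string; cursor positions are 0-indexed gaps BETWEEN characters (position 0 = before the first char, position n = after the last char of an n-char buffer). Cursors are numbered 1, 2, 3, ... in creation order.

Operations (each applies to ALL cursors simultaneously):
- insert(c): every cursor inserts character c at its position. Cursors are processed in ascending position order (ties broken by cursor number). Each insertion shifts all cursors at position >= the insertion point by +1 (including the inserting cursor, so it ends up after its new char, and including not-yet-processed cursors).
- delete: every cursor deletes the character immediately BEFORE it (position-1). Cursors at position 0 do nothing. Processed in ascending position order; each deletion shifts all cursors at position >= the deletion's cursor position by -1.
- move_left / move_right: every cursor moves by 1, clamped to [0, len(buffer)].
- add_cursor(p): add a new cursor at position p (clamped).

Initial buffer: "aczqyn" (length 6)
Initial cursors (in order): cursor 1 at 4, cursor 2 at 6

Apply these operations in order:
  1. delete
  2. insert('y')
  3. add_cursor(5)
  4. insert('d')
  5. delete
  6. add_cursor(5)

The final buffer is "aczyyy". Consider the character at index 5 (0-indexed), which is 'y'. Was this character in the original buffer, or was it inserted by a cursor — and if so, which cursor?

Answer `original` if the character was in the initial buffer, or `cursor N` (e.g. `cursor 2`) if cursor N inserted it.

Answer: cursor 2

Derivation:
After op 1 (delete): buffer="aczy" (len 4), cursors c1@3 c2@4, authorship ....
After op 2 (insert('y')): buffer="aczyyy" (len 6), cursors c1@4 c2@6, authorship ...1.2
After op 3 (add_cursor(5)): buffer="aczyyy" (len 6), cursors c1@4 c3@5 c2@6, authorship ...1.2
After op 4 (insert('d')): buffer="aczydydyd" (len 9), cursors c1@5 c3@7 c2@9, authorship ...11.322
After op 5 (delete): buffer="aczyyy" (len 6), cursors c1@4 c3@5 c2@6, authorship ...1.2
After op 6 (add_cursor(5)): buffer="aczyyy" (len 6), cursors c1@4 c3@5 c4@5 c2@6, authorship ...1.2
Authorship (.=original, N=cursor N): . . . 1 . 2
Index 5: author = 2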